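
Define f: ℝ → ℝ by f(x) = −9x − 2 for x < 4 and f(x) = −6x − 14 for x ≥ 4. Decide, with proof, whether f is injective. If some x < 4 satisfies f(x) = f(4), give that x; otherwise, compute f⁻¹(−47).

11/2

Both pieces are strictly decreasing (slopes −9 and −6), so each is injective on its own interval.
The left piece maps (−∞, 4) onto (−38, ∞); the right piece maps [4, ∞) onto (−∞, −38].
These images are disjoint, so no value is attained by both pieces. Thus f is injective.
Because the two images are disjoint, no x < 4 has f(x) = f(4), so we compute f⁻¹(−47): −47 lies in (−∞, −38], so solve −6x − 14 = −47: x = (−47 + 14)/(−6) = 11/2.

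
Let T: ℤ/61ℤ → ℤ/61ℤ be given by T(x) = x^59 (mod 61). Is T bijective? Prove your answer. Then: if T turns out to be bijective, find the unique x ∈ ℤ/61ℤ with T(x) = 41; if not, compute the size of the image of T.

3

Since 61 is prime, the nonzero elements of ℤ/61ℤ form a cyclic group of order 60.
As gcd(59, 60) = 1, raising to the 59th power is a bijection on this group: if s^59 ≡ t^59 then (st^{−1})^59 = 1, and the only element of order dividing gcd(59, 60) = 1 is 1, so s = t.
With T(0) = 0 this makes T injective on all of ℤ/61ℤ, hence bijective (finite equal-size domain and codomain). In particular T is bijective.
Since T is bijective, we find the preimage of 41. The inverse of x ↦ x^59 on (ℤ/61ℤ)^× is x ↦ x^59, because 59·59 = 3481 = 58·60 + 1 ≡ 1 (mod 60) and x^{60} = 1 for x ≠ 0 (Fermat). So T⁻¹(41) = 41^59 mod 61.
Repeated squaring mod 61: 41^1 ≡ 41, 41^2 ≡ 41² = 1681 ≡ 34, 41^4 ≡ 34² = 1156 ≡ 58, 41^8 ≡ 58² = 3364 ≡ 9, 41^16 ≡ 9² = 81 ≡ 20, 41^32 ≡ 20² = 400 ≡ 34. Since 59 = 32 + 16 + 8 + 2 + 1, 41^59 ≡ 34·20·9·34·41: 34·20 = 680 ≡ 9, then 9·9 = 81 ≡ 20, then 20·34 = 680 ≡ 9, then 9·41 = 369 ≡ 3. So 41^59 ≡ 3 (mod 61).
Hence T⁻¹(41) = 3.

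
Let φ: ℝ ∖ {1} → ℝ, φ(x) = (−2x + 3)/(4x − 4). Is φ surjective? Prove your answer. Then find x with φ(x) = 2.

11/10

If φ(x) = −1/2, cross-multiplying gives 4(−2x + 3) = −2(4x − 4), which simplifies to 12 = 8 — false.  So −1/2 has no preimage and φ is not surjective.
Solving φ(x) = 2: cross-multiplying gives −2x + 3 = 2(4x − 4), which rearranges to −10x = −11, so x = 11/10.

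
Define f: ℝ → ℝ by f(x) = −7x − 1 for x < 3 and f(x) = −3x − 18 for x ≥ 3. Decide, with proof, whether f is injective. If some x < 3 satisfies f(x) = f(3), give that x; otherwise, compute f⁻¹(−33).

Both pieces are strictly decreasing (slopes −7 and −3), so each is injective on its own interval.
The left piece maps (−∞, 3) onto (−22, ∞); the right piece maps [3, ∞) onto (−∞, −27].
These images are disjoint, so no value is attained by both pieces. So f is injective.
Because the two images are disjoint, no x < 3 has f(x) = f(3), so we compute f⁻¹(−33): −33 lies in (−∞, −27], so solve −3x − 18 = −33: x = (−33 + 18)/(−3) = 5.

5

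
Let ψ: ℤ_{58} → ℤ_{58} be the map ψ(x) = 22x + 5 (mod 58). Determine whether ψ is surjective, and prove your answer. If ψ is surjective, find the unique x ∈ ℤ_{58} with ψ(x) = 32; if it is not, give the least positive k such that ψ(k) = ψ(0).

Since gcd(22, 58) = 2, we have 22x ≡ 0 (mod 2) for all x, so ψ(x) ≡ 1 (mod 2).
But 0 ≢ 1 (mod 2), so 0 ∈ ℤ_{58} has no preimage. Therefore ψ is not surjective.
Since ψ is not surjective, we find the least positive k with ψ(k) = ψ(0): this means 22k ≡ 0 (mod 58), i.e. 58 ∣ 22k. Since gcd(22, 58) = 2, dividing through by 2 this holds exactly when 29 ∣ 11k, and as gcd(11, 29) = 1, exactly when 29 ∣ k.
The smallest positive such k is 29.

29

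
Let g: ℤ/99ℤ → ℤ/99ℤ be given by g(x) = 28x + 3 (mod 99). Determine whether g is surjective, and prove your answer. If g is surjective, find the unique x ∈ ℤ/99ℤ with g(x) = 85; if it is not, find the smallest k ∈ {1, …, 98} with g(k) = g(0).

Since gcd(28, 99) = 1, 28 is invertible modulo 99. Euclid's algorithm: 99 = 3·28 + 15, 28 = 1·15 + 13, 15 = 1·13 + 2, 13 = 6·2 + 1; back-substituting gives 1 = 46·28 − 13·99, so 28⁻¹ ≡ 46 (mod 99).
For any y ∈ ℤ/99ℤ, x = 46(y − 3) mod 99 satisfies g(x) = 28·46(y − 3) + 3 ≡ y (since 28·46 ≡ 1 mod 99). So every y has a preimage.
Thus g is surjective.
Since g is surjective, we find g⁻¹(85): we need 28x ≡ 85 − 3 ≡ 82 (mod 99). Using 28⁻¹ = 46: x ≡ 46·82 = 3772 = 38·99 + 10, so x = 10.
Check: g(10) = 28·10 + 3 = 283 = 2·99 + 85 ≡ 85 (mod 99).

10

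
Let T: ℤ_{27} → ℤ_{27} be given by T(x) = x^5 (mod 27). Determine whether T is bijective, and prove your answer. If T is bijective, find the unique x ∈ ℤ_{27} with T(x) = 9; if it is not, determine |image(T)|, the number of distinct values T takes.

19

T(0) = 0^5 = 0.
T(3): Repeated squaring mod 27: 3^1 ≡ 3, 3^2 ≡ 3² = 9, 3^4 ≡ 9² = 81 ≡ 0. Since 5 = 4 + 1, 3^5 ≡ 0·3: 0·3 = 0. So 3^5 ≡ 0 (mod 27).
So T(0) = T(3) = 0 while 0 ≠ 3, hence T is not injective, hence not bijective.
Since T is not bijective, we determine |image(T)|. Computing x^5 mod 27 for each x (by repeated squaring, reducing mod 27 at every step), the values T(0), T(1), …, T(26) are: 0, 1, 5, 0, 25, 20, 0, 13, 17, 0, 19, 23, 0, 16, 11, 0, 4, 8, 0, 10, 14, 0, 7, 2, 0, 22, 26.
The distinct values are {0, 1, 2, 4, 5, 7, 8, 10, 11, 13, 14, 16, 17, 19, 20, 22, 23, 25, 26}; there are 19 of them.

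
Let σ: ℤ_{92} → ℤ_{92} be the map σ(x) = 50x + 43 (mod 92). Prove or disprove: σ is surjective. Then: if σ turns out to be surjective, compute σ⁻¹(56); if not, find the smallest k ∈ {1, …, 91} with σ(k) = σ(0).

By definition, σ is surjective if every y in the codomain equals σ(x) for some x in the domain.
Since gcd(50, 92) = 2, we have 50x ≡ 0 (mod 2) for all x, so σ(x) ≡ 1 (mod 2).
But 0 ≢ 1 (mod 2), so 0 ∈ ℤ_{92} has no preimage. Thus σ is not surjective.
Since σ is not surjective, we find the least positive k with σ(k) = σ(0): this means 50k ≡ 0 (mod 92), i.e. 92 ∣ 50k. Since gcd(50, 92) = 2, dividing through by 2 this holds exactly when 46 ∣ 25k, and as gcd(25, 46) = 1, exactly when 46 ∣ k.
The smallest positive such k is 46.

46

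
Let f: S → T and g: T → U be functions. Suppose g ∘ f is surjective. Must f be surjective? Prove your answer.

not surjective

No. Take S = {1}, T = {1, 2}, U = {1}, f(a) = 1 for every a ∈ S, and g(b) = 1 for every b ∈ T.
Then g ∘ f is surjective onto {1}, but 2 ∈ T has no preimage under f, so f is not surjective.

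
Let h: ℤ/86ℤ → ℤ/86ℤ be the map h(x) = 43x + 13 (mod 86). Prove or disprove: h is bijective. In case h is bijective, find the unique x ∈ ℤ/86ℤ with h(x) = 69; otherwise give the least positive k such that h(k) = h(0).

We have gcd(43, 86) = 43 > 1. Taking s = 0 and t = 2: h(0) = 13 and h(2) = 43·2 + 13 = 99 ≡ 13 (mod 86).
So h(0) = h(2) while 0 ≠ 2, therefore h is not injective, hence not bijective.
Since h is not bijective, we find the least positive k with h(k) = h(0): this means 43k ≡ 0 (mod 86), i.e. 86 ∣ 43k. Since gcd(43, 86) = 43, dividing through by 43 this holds exactly when 2 ∣ k.
The smallest positive such k is 2.

2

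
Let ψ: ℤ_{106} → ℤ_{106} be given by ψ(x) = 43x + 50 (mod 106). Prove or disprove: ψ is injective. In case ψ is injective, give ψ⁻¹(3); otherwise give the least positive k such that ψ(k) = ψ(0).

63

Recall: ψ is injective when ψ(u) = ψ(v) forces u = v.
If ψ(u) = ψ(v), then 43u ≡ 43v (mod 106). Because gcd(43, 106) = 1, we may cancel 43 to get u ≡ v (mod 106).
So ψ is injective.
We now compute 43⁻¹ mod 106 explicitly. Euclid's algorithm: 106 = 2·43 + 20, 43 = 2·20 + 3, 20 = 6·3 + 2, 3 = 1·2 + 1; back-substituting gives 1 = 37·43 − 15·106, so 43⁻¹ ≡ 37 (mod 106).
Since ψ is injective, we find ψ⁻¹(3): we need 43x ≡ 3 − 50 ≡ 59 (mod 106). Using 43⁻¹ = 37: x ≡ 37·59 = 2183 = 20·106 + 63, so x = 63.
Check: ψ(63) = 43·63 + 50 = 2759 = 26·106 + 3 ≡ 3 (mod 106).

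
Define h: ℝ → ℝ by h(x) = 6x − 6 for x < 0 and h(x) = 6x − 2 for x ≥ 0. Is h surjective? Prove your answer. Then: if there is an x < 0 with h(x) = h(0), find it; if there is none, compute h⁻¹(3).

5/6

Both pieces are strictly increasing (slopes 6 and 6), so each is injective on its own interval.
The left piece maps (−∞, 0) onto (−∞, −6); the right piece maps [0, ∞) onto [−2, ∞).
The union (−∞, −6) ∪ [−2, ∞) omits the interval between −6 and −2; in particular −6 has no preimage. So h is not surjective.
Because the two images are disjoint, no x < 0 has h(x) = h(0), so we compute h⁻¹(3): 3 lies in [−2, ∞), so solve 6x − 2 = 3: x = (3 + 2)/6 = 5/6.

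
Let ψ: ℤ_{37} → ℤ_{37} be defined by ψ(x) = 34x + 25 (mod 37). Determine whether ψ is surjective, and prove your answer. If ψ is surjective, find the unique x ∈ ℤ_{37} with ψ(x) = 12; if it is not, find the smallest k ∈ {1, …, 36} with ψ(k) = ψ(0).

Since gcd(34, 37) = 1, 34 is invertible modulo 37. Euclid's algorithm: 37 = 1·34 + 3, 34 = 11·3 + 1; back-substituting gives 1 = 12·34 − 11·37, so 34⁻¹ ≡ 12 (mod 37).
For any y ∈ ℤ_{37}, x = 12(y − 25) mod 37 satisfies ψ(x) = 34·12(y − 25) + 25 ≡ y (since 34·12 ≡ 1 mod 37). So every y has a preimage.
Thus ψ is surjective.
Since ψ is surjective, we compute ψ⁻¹(12): solve 34x + 25 ≡ 12 (mod 37), i.e. 34x ≡ 24 (mod 37).
Multiplying by 34⁻¹ = 12 gives x ≡ 12·24 = 288 = 7·37 + 29 ≡ 29 (mod 37).
Check: ψ(29) = 34·29 + 25 = 1011 = 27·37 + 12 ≡ 12 (mod 37).

29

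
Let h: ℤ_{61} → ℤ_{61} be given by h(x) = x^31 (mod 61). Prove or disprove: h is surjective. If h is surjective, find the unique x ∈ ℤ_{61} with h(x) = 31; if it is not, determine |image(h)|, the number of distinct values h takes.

Since 61 is prime, the nonzero elements of ℤ_{61} form a cyclic group of order 60.
As gcd(31, 60) = 1, raising to the 31st power is a bijection on this group: if s^31 ≡ t^31 then (st^{−1})^31 = 1, and the only element of order dividing gcd(31, 60) = 1 is 1, so s = t.
With h(0) = 0 this makes h injective on all of ℤ_{61}, hence bijective (finite equal-size domain and codomain). In particular h is surjective.
Since h is surjective, we find the preimage of 31. The inverse of x ↦ x^31 on (ℤ_{61})^× is x ↦ x^31, because 31·31 = 961 = 16·60 + 1 ≡ 1 (mod 60) and x^{60} = 1 for x ≠ 0 (Fermat). So h⁻¹(31) = 31^31 mod 61.
Repeated squaring mod 61: 31^1 ≡ 31, 31^2 ≡ 31² = 961 ≡ 46, 31^4 ≡ 46² = 2116 ≡ 42, 31^8 ≡ 42² = 1764 ≡ 56, 31^16 ≡ 56² = 3136 ≡ 25. Since 31 = 16 + 8 + 4 + 2 + 1, 31^31 ≡ 25·56·42·46·31: 25·56 = 1400 ≡ 58, then 58·42 = 2436 ≡ 57, then 57·46 = 2622 ≡ 60, then 60·31 = 1860 ≡ 30. So 31^31 ≡ 30 (mod 61).
Hence h⁻¹(31) = 30.

30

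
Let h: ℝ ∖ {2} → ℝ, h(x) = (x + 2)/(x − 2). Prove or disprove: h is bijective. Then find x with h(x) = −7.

If h(x) = 1, cross-multiplying gives 1(x + 2) = 1(x − 2), which simplifies to 2 = −2 — false.  So 1 has no preimage and h is not surjective.
Hence h is not bijective.
Solving h(x) = −7: cross-multiplying gives x + 2 = −7(x − 2), which rearranges to 8x = 12, so x = 3/2.

3/2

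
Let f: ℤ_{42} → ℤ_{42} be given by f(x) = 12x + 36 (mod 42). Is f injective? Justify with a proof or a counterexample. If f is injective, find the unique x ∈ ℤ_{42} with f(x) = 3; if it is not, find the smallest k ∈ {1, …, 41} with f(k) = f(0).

7

Recall: f is injective when f(u) = f(v) forces u = v.
We have gcd(12, 42) = 6 > 1. Taking u = 0 and v = 7: f(0) = 36 and f(7) = 12·7 + 36 = 120 ≡ 36 (mod 42).
So f(0) = f(7) while 0 ≠ 7, hence f is not injective.
Since f is not injective, we find the least positive k with f(k) = f(0): this means 12k ≡ 0 (mod 42), i.e. 42 ∣ 12k. Since gcd(12, 42) = 6, dividing through by 6 this holds exactly when 7 ∣ 2k, and as gcd(2, 7) = 1, exactly when 7 ∣ k.
The smallest positive such k is 7.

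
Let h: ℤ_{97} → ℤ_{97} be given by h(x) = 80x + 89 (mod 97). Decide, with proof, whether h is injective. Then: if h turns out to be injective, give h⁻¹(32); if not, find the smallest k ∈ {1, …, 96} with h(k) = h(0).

49

By definition, injectivity means: for all u, v in the domain, h(u) = h(v) implies u = v.
Suppose h(u) = h(v) in ℤ_{97}. Then 80u + 89 ≡ 80v + 89 (mod 97), hence 80(u − v) ≡ 0 (mod 97).
Since gcd(80, 97) = 1, 80 is invertible modulo 97, therefore u − v ≡ 0 (mod 97), i.e. u = v.
Thus h is injective.
We now compute 80⁻¹ mod 97 explicitly. Euclid's algorithm: 97 = 1·80 + 17, 80 = 4·17 + 12, 17 = 1·12 + 5, 12 = 2·5 + 2, 5 = 2·2 + 1; back-substituting gives 1 = 57·80 − 47·97, so 80⁻¹ ≡ 57 (mod 97).
Since h is injective, we compute h⁻¹(32): solve 80x + 89 ≡ 32 (mod 97), i.e. 80x ≡ 40 (mod 97).
Multiplying by 80⁻¹ = 57 gives x ≡ 57·40 = 2280 = 23·97 + 49 ≡ 49 (mod 97).
Check: h(49) = 80·49 + 89 = 4009 = 41·97 + 32 ≡ 32 (mod 97).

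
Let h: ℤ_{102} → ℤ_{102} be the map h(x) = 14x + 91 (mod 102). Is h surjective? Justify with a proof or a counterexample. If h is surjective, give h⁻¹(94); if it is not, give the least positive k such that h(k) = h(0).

51

By definition, h is surjective if every y in the codomain equals h(x) for some x in the domain.
Since gcd(14, 102) = 2, we have 14x ≡ 0 (mod 2) for all x, so h(x) ≡ 1 (mod 2).
But 0 ≢ 1 (mod 2), so 0 ∈ ℤ_{102} has no preimage. Hence h is not surjective.
Since h is not surjective, we find the least positive k with h(k) = h(0): this means 14k ≡ 0 (mod 102), i.e. 102 ∣ 14k. Since gcd(14, 102) = 2, dividing through by 2 this holds exactly when 51 ∣ 7k, and as gcd(7, 51) = 1, exactly when 51 ∣ k.
The smallest positive such k is 51.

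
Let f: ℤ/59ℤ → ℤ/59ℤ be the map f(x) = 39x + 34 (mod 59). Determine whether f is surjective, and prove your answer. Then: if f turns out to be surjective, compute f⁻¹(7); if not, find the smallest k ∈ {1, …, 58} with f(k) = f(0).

22

Since gcd(39, 59) = 1, 39 is invertible modulo 59. Euclid's algorithm: 59 = 1·39 + 20, 39 = 1·20 + 19, 20 = 1·19 + 1; back-substituting gives 1 = 56·39 − 37·59, so 39⁻¹ ≡ 56 (mod 59).
Then y ↦ 56(y − 34) is a two-sided inverse to f, so every y ∈ ℤ/59ℤ has a preimage.
So f is surjective.
Since f is surjective, we find f⁻¹(7): we need 39x ≡ 7 − 34 ≡ 32 (mod 59). Using 39⁻¹ = 56: x ≡ 56·32 = 1792 = 30·59 + 22, so x = 22.
Check: f(22) = 39·22 + 34 = 892 = 15·59 + 7 ≡ 7 (mod 59).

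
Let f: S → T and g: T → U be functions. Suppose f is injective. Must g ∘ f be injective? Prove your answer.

No. Take S = T = U = {0, 1, 2}, f = identity (injective), and g(x) = 0 for every x.
Then (g ∘ f)(0) = 0 = (g ∘ f)(2) with 0 ≠ 2, so g ∘ f is not injective.

not injective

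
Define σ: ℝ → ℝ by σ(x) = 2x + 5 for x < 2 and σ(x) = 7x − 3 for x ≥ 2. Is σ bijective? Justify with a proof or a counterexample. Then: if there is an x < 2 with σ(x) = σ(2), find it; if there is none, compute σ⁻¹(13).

Both pieces are strictly increasing (slopes 2 and 7), so each is injective on its own interval.
The left piece maps (−∞, 2) onto (−∞, 9); the right piece maps [2, ∞) onto [11, ∞).
The images leave a gap (9 has no preimage), so σ is not surjective, hence not bijective.
Because the two images are disjoint, no x < 2 has σ(x) = σ(2), so we compute σ⁻¹(13): 13 lies in [11, ∞), so solve 7x − 3 = 13: x = (13 + 3)/7 = 16/7.

16/7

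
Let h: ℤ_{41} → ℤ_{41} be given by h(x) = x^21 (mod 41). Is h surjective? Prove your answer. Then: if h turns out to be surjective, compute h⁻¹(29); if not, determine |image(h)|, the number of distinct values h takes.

12

Since 41 is prime, the nonzero elements of ℤ_{41} form a cyclic group of order 40.
As gcd(21, 40) = 1, raising to the 21st power is a bijection on this group: if u^21 ≡ v^21 then (uv^{−1})^21 = 1, and the only element of order dividing gcd(21, 40) = 1 is 1, so u = v.
With h(0) = 0 this makes h injective on all of ℤ_{41}, hence bijective (finite equal-size domain and codomain). In particular h is surjective.
Since h is surjective, we find the preimage of 29. The inverse of x ↦ x^21 on (ℤ_{41})^× is x ↦ x^21, because 21·21 = 441 = 11·40 + 1 ≡ 1 (mod 40) and x^{40} = 1 for x ≠ 0 (Fermat). So h⁻¹(29) = 29^21 mod 41.
Repeated squaring mod 41: 29^1 ≡ 29, 29^2 ≡ 29² = 841 ≡ 21, 29^4 ≡ 21² = 441 ≡ 31, 29^8 ≡ 31² = 961 ≡ 18, 29^16 ≡ 18² = 324 ≡ 37. Since 21 = 16 + 4 + 1, 29^21 ≡ 37·31·29: 37·31 = 1147 ≡ 40, then 40·29 = 1160 ≡ 12. So 29^21 ≡ 12 (mod 41).
Hence h⁻¹(29) = 12.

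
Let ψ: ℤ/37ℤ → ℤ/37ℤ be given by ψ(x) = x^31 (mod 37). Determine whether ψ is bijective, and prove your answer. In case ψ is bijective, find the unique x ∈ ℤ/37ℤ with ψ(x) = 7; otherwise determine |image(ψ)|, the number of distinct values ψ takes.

34

Since 37 is prime, the nonzero elements of ℤ/37ℤ form a cyclic group of order 36.
As gcd(31, 36) = 1, raising to the 31st power is a bijection on this group: if x_1^31 ≡ x_2^31 then (x_1x_2^{−1})^31 = 1, and the only element of order dividing gcd(31, 36) = 1 is 1, so x_1 = x_2.
With ψ(0) = 0 this makes ψ injective on all of ℤ/37ℤ, hence bijective (finite equal-size domain and codomain). In particular ψ is bijective.
Since ψ is bijective, we find the preimage of 7. The inverse of x ↦ x^31 on (ℤ/37ℤ)^× is x ↦ x^7, because 31·7 = 217 = 6·36 + 1 ≡ 1 (mod 36) and x^{36} = 1 for x ≠ 0 (Fermat). So ψ⁻¹(7) = 7^7 mod 37.
Repeated squaring mod 37: 7^1 ≡ 7, 7^2 ≡ 7² = 49 ≡ 12, 7^4 ≡ 12² = 144 ≡ 33. Since 7 = 4 + 2 + 1, 7^7 ≡ 33·12·7: 33·12 = 396 ≡ 26, then 26·7 = 182 ≡ 34. So 7^7 ≡ 34 (mod 37).
Hence ψ⁻¹(7) = 34.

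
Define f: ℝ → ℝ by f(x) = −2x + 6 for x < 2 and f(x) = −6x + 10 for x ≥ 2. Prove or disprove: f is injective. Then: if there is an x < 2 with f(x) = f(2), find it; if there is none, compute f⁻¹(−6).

8/3

Both pieces are strictly decreasing (slopes −2 and −6), so each is injective on its own interval.
The left piece maps (−∞, 2) onto (2, ∞); the right piece maps [2, ∞) onto (−∞, −2].
These images are disjoint, so no value is attained by both pieces. Hence f is injective.
Because the two images are disjoint, no x < 2 has f(x) = f(2), so we compute f⁻¹(−6): −6 lies in (−∞, −2], so solve −6x + 10 = −6: x = (−6 − 10)/(−6) = 8/3.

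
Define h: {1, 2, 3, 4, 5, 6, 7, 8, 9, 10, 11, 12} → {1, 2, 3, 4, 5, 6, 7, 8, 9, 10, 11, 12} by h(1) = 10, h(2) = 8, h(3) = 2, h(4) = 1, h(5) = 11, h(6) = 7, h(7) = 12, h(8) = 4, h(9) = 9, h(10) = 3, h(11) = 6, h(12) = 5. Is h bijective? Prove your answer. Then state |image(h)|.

12

The values 10, 8, 2, 1, 11, 7, 12, 4, 9, 3, 6, 5 are a permutation of {1, 2, 3, 4, 5, 6, 7, 8, 9, 10, 11, 12}: each element appears exactly once.
So h is injective and surjective, hence bijective.
The image of h is {1, 2, 3, 4, 5, 6, 7, 8, 9, 10, 11, 12}, which has 12 elements.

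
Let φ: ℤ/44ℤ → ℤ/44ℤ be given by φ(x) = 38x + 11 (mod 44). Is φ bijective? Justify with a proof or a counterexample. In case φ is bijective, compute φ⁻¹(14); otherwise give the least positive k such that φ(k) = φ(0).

By definition, injectivity means: for all a, b in the domain, φ(a) = φ(b) implies a = b.
We have gcd(38, 44) = 2 > 1. Taking a = 0 and b = 22: φ(0) = 11 and φ(22) = 38·22 + 11 = 847 ≡ 11 (mod 44).
So φ(0) = φ(22) while 0 ≠ 22, hence φ is not injective, hence not bijective.
Since φ is not bijective, we find the least positive k with φ(k) = φ(0): this means 38k ≡ 0 (mod 44), i.e. 44 ∣ 38k. Since gcd(38, 44) = 2, dividing through by 2 this holds exactly when 22 ∣ 19k, and as gcd(19, 22) = 1, exactly when 22 ∣ k.
The smallest positive such k is 22.

22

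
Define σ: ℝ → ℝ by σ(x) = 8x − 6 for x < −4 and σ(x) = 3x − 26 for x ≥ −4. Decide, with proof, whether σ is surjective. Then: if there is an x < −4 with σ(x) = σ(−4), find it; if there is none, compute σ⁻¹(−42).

-9/2

Both pieces are strictly increasing (slopes 8 and 3), so each is injective on its own interval.
The left piece maps (−∞, −4) onto (−∞, −38); the right piece maps [−4, ∞) onto [−38, ∞).
These images together cover ℝ, so σ is surjective.
Because the two images are disjoint, no x < −4 has σ(x) = σ(−4), so we compute σ⁻¹(−42): −42 lies in (−∞, −38), so solve 8x − 6 = −42: x = (−42 + 6)/8 = −9/2.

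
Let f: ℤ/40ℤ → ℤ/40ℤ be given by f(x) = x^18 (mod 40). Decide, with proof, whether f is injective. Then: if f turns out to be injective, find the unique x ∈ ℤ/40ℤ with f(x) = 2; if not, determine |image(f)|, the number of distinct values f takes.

f(4): Repeated squaring mod 40: 4^1 ≡ 4, 4^2 ≡ 4² = 16, 4^4 ≡ 16² = 256 ≡ 16, 4^8 ≡ 16² = 256 ≡ 16, 4^16 ≡ 16² = 256 ≡ 16. Since 18 = 16 + 2, 4^18 ≡ 16·16: 16·16 = 256 ≡ 16. So 4^18 ≡ 16 (mod 40).
f(6): Repeated squaring mod 40: 6^1 ≡ 6, 6^2 ≡ 6² = 36, 6^4 ≡ 36² = 1296 ≡ 16, 6^8 ≡ 16² = 256 ≡ 16, 6^16 ≡ 16² = 256 ≡ 16. Since 18 = 16 + 2, 6^18 ≡ 16·36: 16·36 = 576 ≡ 16. So 6^18 ≡ 16 (mod 40).
So f(4) = f(6) = 16 while 4 ≠ 6, so f is not injective.
Since f is not injective, we determine |image(f)|. Computing x^18 mod 40 for each x (by repeated squaring, reducing mod 40 at every step), the values f(0), f(1), …, f(39) are: 0, 1, 24, 9, 16, 25, 16, 9, 24, 1, 0, 1, 24, 9, 16, 25, 16, 9, 24, 1, 0, 1, 24, 9, 16, 25, 16, 9, 24, 1, 0, 1, 24, 9, 16, 25, 16, 9, 24, 1.
The distinct values are {0, 1, 9, 16, 24, 25}; there are 6 of them.

6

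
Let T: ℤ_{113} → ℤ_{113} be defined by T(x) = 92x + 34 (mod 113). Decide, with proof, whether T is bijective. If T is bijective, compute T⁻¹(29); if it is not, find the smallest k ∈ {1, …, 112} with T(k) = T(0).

If T(u) = T(v), then 92u ≡ 92v (mod 113). Because gcd(92, 113) = 1, we may cancel 92 to get u ≡ v (mod 113).
We now compute 92⁻¹ mod 113 explicitly. Euclid's algorithm: 113 = 1·92 + 21, 92 = 4·21 + 8, 21 = 2·8 + 5, 8 = 1·5 + 3, 5 = 1·3 + 2, 3 = 1·2 + 1; back-substituting gives 1 = 43·92 − 35·113, so 92⁻¹ ≡ 43 (mod 113).
For any y ∈ ℤ_{113}, x = 43(y − 34) mod 113 satisfies T(x) = 92·43(y − 34) + 34 ≡ y (since 92·43 ≡ 1 mod 113). So every y has a preimage.
Hence T is bijective.
Since T is bijective, we find T⁻¹(29): we need 92x ≡ 29 − 34 ≡ 108 (mod 113). Using 92⁻¹ = 43: x ≡ 43·108 = 4644 = 41·113 + 11, so x = 11.
Check: T(11) = 92·11 + 34 = 1046 = 9·113 + 29 ≡ 29 (mod 113).

11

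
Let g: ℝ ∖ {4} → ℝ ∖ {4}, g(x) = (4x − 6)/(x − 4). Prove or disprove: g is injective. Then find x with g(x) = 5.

14

Suppose g(a) = g(b). Cross-multiplying: (4a − 6)(b − 4) = (4b − 6)(a − 4).
Expanding both sides and cancelling the symmetric terms leaves −10·(a − b) = 0. Since −10 ≠ 0, a = b. Thus g is injective.
Solving g(x) = 5: cross-multiplying gives 4x − 6 = 5(x − 4), which rearranges to −1x = −14, so x = 14.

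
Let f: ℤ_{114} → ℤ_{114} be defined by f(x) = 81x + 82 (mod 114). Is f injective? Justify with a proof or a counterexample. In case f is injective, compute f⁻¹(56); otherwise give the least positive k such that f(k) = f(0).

38

We have gcd(81, 114) = 3 > 1. Taking s = 0 and t = 38: f(0) = 82 and f(38) = 81·38 + 82 = 3160 ≡ 82 (mod 114).
So f(0) = f(38) while 0 ≠ 38, therefore f is not injective.
Since f is not injective, we find the least positive k with f(k) = f(0): this means 81k ≡ 0 (mod 114), i.e. 114 ∣ 81k. Since gcd(81, 114) = 3, dividing through by 3 this holds exactly when 38 ∣ 27k, and as gcd(27, 38) = 1, exactly when 38 ∣ k.
The smallest positive such k is 38.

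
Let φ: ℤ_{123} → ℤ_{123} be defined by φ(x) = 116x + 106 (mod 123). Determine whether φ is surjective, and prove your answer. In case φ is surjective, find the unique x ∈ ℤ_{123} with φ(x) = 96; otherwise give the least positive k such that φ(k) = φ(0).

Recall that surjectivity means every element of the codomain has a preimage under φ.
Since gcd(116, 123) = 1, 116 is invertible modulo 123. Euclid's algorithm: 123 = 1·116 + 7, 116 = 16·7 + 4, 7 = 1·4 + 3, 4 = 1·3 + 1; back-substituting gives 1 = 35·116 − 33·123, so 116⁻¹ ≡ 35 (mod 123).
For any y ∈ ℤ_{123}, x = 35(y − 106) mod 123 satisfies φ(x) = 116·35(y − 106) + 106 ≡ y (since 116·35 ≡ 1 mod 123). So every y has a preimage.
Therefore φ is surjective.
Since φ is surjective, we compute φ⁻¹(96): solve 116x + 106 ≡ 96 (mod 123), i.e. 116x ≡ 113 (mod 123).
Multiplying by 116⁻¹ = 35 gives x ≡ 35·113 = 3955 = 32·123 + 19 ≡ 19 (mod 123).
Check: φ(19) = 116·19 + 106 = 2310 = 18·123 + 96 ≡ 96 (mod 123).

19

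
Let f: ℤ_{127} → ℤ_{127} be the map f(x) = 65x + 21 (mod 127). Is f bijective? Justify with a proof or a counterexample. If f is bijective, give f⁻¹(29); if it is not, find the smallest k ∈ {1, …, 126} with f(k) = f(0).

90

Recall that f is injective when f(x_1) = f(x_2) forces x_1 = x_2.
Suppose f(x_1) = f(x_2) in ℤ_{127}. Then 65x_1 + 21 ≡ 65x_2 + 21 (mod 127), therefore 65(x_1 − x_2) ≡ 0 (mod 127).
Since gcd(65, 127) = 1, 65 is invertible modulo 127, therefore x_1 − x_2 ≡ 0 (mod 127), i.e. x_1 = x_2.
We now compute 65⁻¹ mod 127 explicitly. Euclid's algorithm: 127 = 1·65 + 62, 65 = 1·62 + 3, 62 = 20·3 + 2, 3 = 1·2 + 1; back-substituting gives 1 = 43·65 − 22·127, so 65⁻¹ ≡ 43 (mod 127).
Then y ↦ 43(y − 21) is a two-sided inverse to f, so every y ∈ ℤ_{127} has a preimage.
Thus f is bijective.
Since f is bijective, we compute f⁻¹(29): solve 65x + 21 ≡ 29 (mod 127), i.e. 65x ≡ 8 (mod 127).
Multiplying by 65⁻¹ = 43 gives x ≡ 43·8 = 344 = 2·127 + 90 ≡ 90 (mod 127).
Check: f(90) = 65·90 + 21 = 5871 = 46·127 + 29 ≡ 29 (mod 127).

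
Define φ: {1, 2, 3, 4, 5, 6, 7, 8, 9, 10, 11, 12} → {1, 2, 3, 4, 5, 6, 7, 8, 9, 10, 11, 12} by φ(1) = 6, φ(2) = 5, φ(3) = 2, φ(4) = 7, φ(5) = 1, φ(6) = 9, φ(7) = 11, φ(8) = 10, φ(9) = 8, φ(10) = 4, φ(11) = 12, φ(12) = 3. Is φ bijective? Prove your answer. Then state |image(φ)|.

The values 6, 5, 2, 7, 1, 9, 11, 10, 8, 4, 12, 3 are a permutation of {1, 2, 3, 4, 5, 6, 7, 8, 9, 10, 11, 12}: each element appears exactly once.
So φ is injective and surjective, hence bijective.
The image of φ is {1, 2, 3, 4, 5, 6, 7, 8, 9, 10, 11, 12}, which has 12 elements.

12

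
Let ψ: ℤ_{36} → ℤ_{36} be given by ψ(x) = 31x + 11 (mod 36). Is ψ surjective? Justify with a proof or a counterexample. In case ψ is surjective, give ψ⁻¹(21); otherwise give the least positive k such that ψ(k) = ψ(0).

Since gcd(31, 36) = 1, 31 is invertible modulo 36. Euclid's algorithm: 36 = 1·31 + 5, 31 = 6·5 + 1; back-substituting gives 1 = 7·31 − 6·36, so 31⁻¹ ≡ 7 (mod 36).
For any y ∈ ℤ_{36}, x = 7(y − 11) mod 36 satisfies ψ(x) = 31·7(y − 11) + 11 ≡ y (since 31·7 ≡ 1 mod 36). So every y has a preimage.
Therefore ψ is surjective.
Since ψ is surjective, we find ψ⁻¹(21): we need 31x ≡ 21 − 11 ≡ 10 (mod 36). Using 31⁻¹ = 7: x ≡ 7·10 = 70 = 1·36 + 34, so x = 34.
Check: ψ(34) = 31·34 + 11 = 1065 = 29·36 + 21 ≡ 21 (mod 36).

34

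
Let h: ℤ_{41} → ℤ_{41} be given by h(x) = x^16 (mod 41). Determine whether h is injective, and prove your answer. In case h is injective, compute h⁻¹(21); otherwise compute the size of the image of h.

h(1) = 1^16 = 1.
h(3): Repeated squaring mod 41: 3^1 ≡ 3, 3^2 ≡ 3² = 9, 3^4 ≡ 9² = 81 ≡ 40, 3^8 ≡ 40² = 1600 ≡ 1, 3^16 ≡ 1² = 1. So 3^16 ≡ 1 (mod 41).
So h(1) = h(3) = 1 while 1 ≠ 3, thus h is not injective.
Since h is not injective, we determine |image(h)|. Computing x^16 mod 41 for each x (by repeated squaring, reducing mod 41 at every step), the values h(0), h(1), …, h(40) are: 0, 1, 18, 1, 37, 37, 18, 16, 10, 1, 10, 10, 37, 18, 1, 37, 16, 10, 18, 16, 16, 16, 16, 18, 10, 16, 37, 1, 18, 37, 10, 10, 1, 10, 16, 18, 37, 37, 1, 18, 1.
The distinct values are {0, 1, 10, 16, 18, 37}; there are 6 of them.

6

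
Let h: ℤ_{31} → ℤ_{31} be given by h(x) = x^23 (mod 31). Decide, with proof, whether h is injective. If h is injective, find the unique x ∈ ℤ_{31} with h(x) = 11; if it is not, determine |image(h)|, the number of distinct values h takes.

Since 31 is prime, the nonzero elements of ℤ_{31} form a cyclic group of order 30.
As gcd(23, 30) = 1, raising to the 23rd power is a bijection on this group: if a^23 ≡ b^23 then (ab^{−1})^23 = 1, and the only element of order dividing gcd(23, 30) = 1 is 1, so a = b.
With h(0) = 0 this makes h injective on all of ℤ_{31}, hence bijective (finite equal-size domain and codomain). In particular h is injective.
Since h is injective, we find the preimage of 11. The inverse of x ↦ x^23 on (ℤ_{31})^× is x ↦ x^17, because 23·17 = 391 = 13·30 + 1 ≡ 1 (mod 30) and x^{30} = 1 for x ≠ 0 (Fermat). So h⁻¹(11) = 11^17 mod 31.
Repeated squaring mod 31: 11^1 ≡ 11, 11^2 ≡ 11² = 121 ≡ 28, 11^4 ≡ 28² = 784 ≡ 9, 11^8 ≡ 9² = 81 ≡ 19, 11^16 ≡ 19² = 361 ≡ 20. Since 17 = 16 + 1, 11^17 ≡ 20·11: 20·11 = 220 ≡ 3. So 11^17 ≡ 3 (mod 31).
Hence h⁻¹(11) = 3.

3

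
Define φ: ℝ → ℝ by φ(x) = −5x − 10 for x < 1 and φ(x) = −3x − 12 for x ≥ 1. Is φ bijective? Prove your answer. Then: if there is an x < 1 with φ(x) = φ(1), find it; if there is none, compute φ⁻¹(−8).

-2/5

Both pieces are strictly decreasing (slopes −5 and −3), so each is injective on its own interval.
The left piece maps (−∞, 1) onto (−15, ∞); the right piece maps [1, ∞) onto (−∞, −15].
Since −15 = −15, the images partition ℝ: φ is injective and surjective, hence bijective.
Because the two images are disjoint, no x < 1 has φ(x) = φ(1), so we compute φ⁻¹(−8): −8 lies in (−15, ∞), so solve −5x − 10 = −8: x = (−8 + 10)/(−5) = −2/5.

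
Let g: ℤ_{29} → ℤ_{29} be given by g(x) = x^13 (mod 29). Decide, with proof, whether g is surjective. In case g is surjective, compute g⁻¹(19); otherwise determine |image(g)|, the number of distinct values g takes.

3

Since 29 is prime, the nonzero elements of ℤ_{29} form a cyclic group of order 28.
As gcd(13, 28) = 1, raising to the 13th power is a bijection on this group: if x_1^13 ≡ x_2^13 then (x_1x_2^{−1})^13 = 1, and the only element of order dividing gcd(13, 28) = 1 is 1, so x_1 = x_2.
With g(0) = 0 this makes g injective on all of ℤ_{29}, hence bijective (finite equal-size domain and codomain). In particular g is surjective.
Since g is surjective, we find the preimage of 19. The inverse of x ↦ x^13 on (ℤ_{29})^× is x ↦ x^13, because 13·13 = 169 = 6·28 + 1 ≡ 1 (mod 28) and x^{28} = 1 for x ≠ 0 (Fermat). So g⁻¹(19) = 19^13 mod 29.
Repeated squaring mod 29: 19^1 ≡ 19, 19^2 ≡ 19² = 361 ≡ 13, 19^4 ≡ 13² = 169 ≡ 24, 19^8 ≡ 24² = 576 ≡ 25. Since 13 = 8 + 4 + 1, 19^13 ≡ 25·24·19: 25·24 = 600 ≡ 20, then 20·19 = 380 ≡ 3. So 19^13 ≡ 3 (mod 29).
Hence g⁻¹(19) = 3.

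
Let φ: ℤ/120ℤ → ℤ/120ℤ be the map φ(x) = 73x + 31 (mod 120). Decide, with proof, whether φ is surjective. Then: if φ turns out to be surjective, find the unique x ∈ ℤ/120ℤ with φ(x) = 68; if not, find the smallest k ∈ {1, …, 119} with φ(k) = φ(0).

Since gcd(73, 120) = 1, 73 is invertible modulo 120. Euclid's algorithm: 120 = 1·73 + 47, 73 = 1·47 + 26, 47 = 1·26 + 21, 26 = 1·21 + 5, 21 = 4·5 + 1; back-substituting gives 1 = 97·73 − 59·120, so 73⁻¹ ≡ 97 (mod 120).
For any y ∈ ℤ/120ℤ, x = 97(y − 31) mod 120 satisfies φ(x) = 73·97(y − 31) + 31 ≡ y (since 73·97 ≡ 1 mod 120). So every y has a preimage.
So φ is surjective.
Since φ is surjective, we compute φ⁻¹(68): solve 73x + 31 ≡ 68 (mod 120), i.e. 73x ≡ 37 (mod 120).
Multiplying by 73⁻¹ = 97 gives x ≡ 97·37 = 3589 = 29·120 + 109 ≡ 109 (mod 120).
Check: φ(109) = 73·109 + 31 = 7988 = 66·120 + 68 ≡ 68 (mod 120).

109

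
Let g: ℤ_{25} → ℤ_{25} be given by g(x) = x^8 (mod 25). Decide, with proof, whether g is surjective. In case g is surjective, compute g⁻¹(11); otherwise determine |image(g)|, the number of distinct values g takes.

g(3): Repeated squaring mod 25: 3^1 ≡ 3, 3^2 ≡ 3² = 9, 3^4 ≡ 9² = 81 ≡ 6, 3^8 ≡ 6² = 36 ≡ 11. So 3^8 ≡ 11 (mod 25).
g(4): Repeated squaring mod 25: 4^1 ≡ 4, 4^2 ≡ 4² = 16, 4^4 ≡ 16² = 256 ≡ 6, 4^8 ≡ 6² = 36 ≡ 11. So 4^8 ≡ 11 (mod 25).
So g(3) = g(4) = 11 while 3 ≠ 4, so g is not injective.
A non-injective map from the 25-element set ℤ_{25} to itself takes at most 24 distinct values, so it cannot be surjective. So g is not surjective.
Since g is not surjective, we determine |image(g)|. Computing x^8 mod 25 for each x (by repeated squaring, reducing mod 25 at every step), the values g(0), g(1), …, g(24) are: 0, 1, 6, 11, 11, 0, 16, 1, 16, 21, 0, 6, 21, 21, 6, 0, 21, 16, 1, 16, 0, 11, 11, 6, 1.
The distinct values are {0, 1, 6, 11, 16, 21}; there are 6 of them.

6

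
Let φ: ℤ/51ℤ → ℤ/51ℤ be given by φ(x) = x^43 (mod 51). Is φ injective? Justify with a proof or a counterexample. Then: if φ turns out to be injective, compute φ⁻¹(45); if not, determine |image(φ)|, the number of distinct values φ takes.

Computing x^43 mod 51 for each x (by repeated squaring, reducing mod 51 at every step), the values φ(0), φ(1), …, φ(50) are: 0, 1, 8, 24, 13, 11, 39, 31, 2, 15, 37, 29, 6, 4, 44, 9, 16, 17, 18, 25, 41, 30, 28, 5, 48, 19, 32, 3, 46, 23, 21, 10, 26, 33, 34, 35, 42, 7, 47, 45, 22, 14, 36, 49, 20, 12, 40, 38, 27, 43, 50.
Every element of ℤ/51ℤ appears exactly once in this list, so φ is a bijection, and in particular injective.
Since φ is injective, we read off the preimage of 45 from the same table: φ(39) = 45, so φ⁻¹(45) = 39.

39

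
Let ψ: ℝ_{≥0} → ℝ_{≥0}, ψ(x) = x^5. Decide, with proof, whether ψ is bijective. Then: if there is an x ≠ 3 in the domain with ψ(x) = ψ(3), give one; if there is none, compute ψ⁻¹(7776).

On ℝ_{≥0}, x ↦ x^5 is strictly increasing (injective) and for any y ∈ ℝ_{≥0} the 5th root y^{1/5} lies in ℝ_{≥0} (surjective). So ψ is bijective.
Since x ↦ x^5 is strictly increasing on ℝ_{≥0}, it is injective there, so no x ≠ 3 in the domain has ψ(x) = ψ(3). We therefore compute ψ⁻¹(7776) = 7776^{1/5} = 6 (indeed 6^5 = 7776).

6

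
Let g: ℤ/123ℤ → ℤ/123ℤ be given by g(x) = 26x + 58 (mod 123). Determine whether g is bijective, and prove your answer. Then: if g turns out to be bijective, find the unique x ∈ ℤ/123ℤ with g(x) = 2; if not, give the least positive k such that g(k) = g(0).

Suppose g(a) = g(b) in ℤ/123ℤ. Then 26a + 58 ≡ 26b + 58 (mod 123), hence 26(a − b) ≡ 0 (mod 123).
Since gcd(26, 123) = 1, 26 is invertible modulo 123, therefore a − b ≡ 0 (mod 123), i.e. a = b.
We now compute 26⁻¹ mod 123 explicitly. Euclid's algorithm: 123 = 4·26 + 19, 26 = 1·19 + 7, 19 = 2·7 + 5, 7 = 1·5 + 2, 5 = 2·2 + 1; back-substituting gives 1 = 71·26 − 15·123, so 26⁻¹ ≡ 71 (mod 123).
For any y ∈ ℤ/123ℤ, x = 71(y − 58) mod 123 satisfies g(x) = 26·71(y − 58) + 58 ≡ y (since 26·71 ≡ 1 mod 123). So every y has a preimage.
Hence g is bijective.
Since g is bijective, we compute g⁻¹(2): solve 26x + 58 ≡ 2 (mod 123), i.e. 26x ≡ 67 (mod 123).
Multiplying by 26⁻¹ = 71 gives x ≡ 71·67 = 4757 = 38·123 + 83 ≡ 83 (mod 123).
Check: g(83) = 26·83 + 58 = 2216 = 18·123 + 2 ≡ 2 (mod 123).

83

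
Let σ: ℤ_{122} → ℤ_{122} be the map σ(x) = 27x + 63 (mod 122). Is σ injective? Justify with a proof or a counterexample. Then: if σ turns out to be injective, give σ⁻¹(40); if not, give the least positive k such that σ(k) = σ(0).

85

Recall that injectivity means: for all a, b in the domain, σ(a) = σ(b) implies a = b.
If σ(a) = σ(b), then 27a ≡ 27b (mod 122). Because gcd(27, 122) = 1, we may cancel 27 to get a ≡ b (mod 122).
Therefore σ is injective.
We now compute 27⁻¹ mod 122 explicitly. Euclid's algorithm: 122 = 4·27 + 14, 27 = 1·14 + 13, 14 = 1·13 + 1; back-substituting gives 1 = 113·27 − 25·122, so 27⁻¹ ≡ 113 (mod 122).
Since σ is injective, we compute σ⁻¹(40): solve 27x + 63 ≡ 40 (mod 122), i.e. 27x ≡ 99 (mod 122).
Multiplying by 27⁻¹ = 113 gives x ≡ 113·99 = 11187 = 91·122 + 85 ≡ 85 (mod 122).
Check: σ(85) = 27·85 + 63 = 2358 = 19·122 + 40 ≡ 40 (mod 122).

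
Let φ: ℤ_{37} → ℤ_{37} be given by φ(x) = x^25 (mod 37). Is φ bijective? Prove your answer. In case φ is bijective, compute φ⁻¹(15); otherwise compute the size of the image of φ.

20

Since 37 is prime, the nonzero elements of ℤ_{37} form a cyclic group of order 36.
As gcd(25, 36) = 1, raising to the 25th power is a bijection on this group: if s^25 ≡ t^25 then (st^{−1})^25 = 1, and the only element of order dividing gcd(25, 36) = 1 is 1, so s = t.
With φ(0) = 0 this makes φ injective on all of ℤ_{37}, hence bijective (finite equal-size domain and codomain). In particular φ is bijective.
Since φ is bijective, we find the preimage of 15. The inverse of x ↦ x^25 on (ℤ_{37})^× is x ↦ x^13, because 25·13 = 325 = 9·36 + 1 ≡ 1 (mod 36) and x^{36} = 1 for x ≠ 0 (Fermat). So φ⁻¹(15) = 15^13 mod 37.
Repeated squaring mod 37: 15^1 ≡ 15, 15^2 ≡ 15² = 225 ≡ 3, 15^4 ≡ 3² = 9, 15^8 ≡ 9² = 81 ≡ 7. Since 13 = 8 + 4 + 1, 15^13 ≡ 7·9·15: 7·9 = 63 ≡ 26, then 26·15 = 390 ≡ 20. So 15^13 ≡ 20 (mod 37).
Hence φ⁻¹(15) = 20.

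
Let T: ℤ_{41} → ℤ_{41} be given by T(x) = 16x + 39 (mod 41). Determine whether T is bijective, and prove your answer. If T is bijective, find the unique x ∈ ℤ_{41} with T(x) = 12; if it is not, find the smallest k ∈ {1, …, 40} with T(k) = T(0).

By definition, T is injective if T(u) = T(v) implies u = v.
Suppose T(u) = T(v) in ℤ_{41}. Then 16u + 39 ≡ 16v + 39 (mod 41), thus 16(u − v) ≡ 0 (mod 41).
Since gcd(16, 41) = 1, 16 is invertible modulo 41, thus u − v ≡ 0 (mod 41), i.e. u = v.
We now compute 16⁻¹ mod 41 explicitly. Euclid's algorithm: 41 = 2·16 + 9, 16 = 1·9 + 7, 9 = 1·7 + 2, 7 = 3·2 + 1; back-substituting gives 1 = 18·16 − 7·41, so 16⁻¹ ≡ 18 (mod 41).
Then y ↦ 18(y − 39) is a two-sided inverse to T, so every y ∈ ℤ_{41} has a preimage.
Hence T is bijective.
Since T is bijective, we find T⁻¹(12): we need 16x ≡ 12 − 39 ≡ 14 (mod 41). Using 16⁻¹ = 18: x ≡ 18·14 = 252 = 6·41 + 6, so x = 6.
Check: T(6) = 16·6 + 39 = 135 = 3·41 + 12 ≡ 12 (mod 41).

6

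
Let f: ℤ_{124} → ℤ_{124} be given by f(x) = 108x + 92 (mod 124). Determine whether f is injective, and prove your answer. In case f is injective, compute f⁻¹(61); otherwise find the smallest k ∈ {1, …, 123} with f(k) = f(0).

Recall that f is injective when f(x_1) = f(x_2) forces x_1 = x_2.
We have gcd(108, 124) = 4 > 1. Taking x_1 = 0 and x_2 = 31: f(0) = 92 and f(31) = 108·31 + 92 = 3440 ≡ 92 (mod 124).
So f(0) = f(31) while 0 ≠ 31, so f is not injective.
Since f is not injective, we find the least positive k with f(k) = f(0): this means 108k ≡ 0 (mod 124), i.e. 124 ∣ 108k. Since gcd(108, 124) = 4, dividing through by 4 this holds exactly when 31 ∣ 27k, and as gcd(27, 31) = 1, exactly when 31 ∣ k.
The smallest positive such k is 31.

31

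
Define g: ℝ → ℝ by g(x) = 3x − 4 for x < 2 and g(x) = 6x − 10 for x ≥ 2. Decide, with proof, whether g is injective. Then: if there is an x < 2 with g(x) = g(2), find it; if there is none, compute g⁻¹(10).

10/3

Both pieces are strictly increasing (slopes 3 and 6), so each is injective on its own interval.
The left piece maps (−∞, 2) onto (−∞, 2); the right piece maps [2, ∞) onto [2, ∞).
These images are disjoint, so no value is attained by both pieces. Thus g is injective.
Because the two images are disjoint, no x < 2 has g(x) = g(2), so we compute g⁻¹(10): 10 lies in [2, ∞), so solve 6x − 10 = 10: x = (10 + 10)/6 = 10/3.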